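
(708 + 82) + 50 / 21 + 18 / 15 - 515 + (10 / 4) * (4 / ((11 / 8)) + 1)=288.35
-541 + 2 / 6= -1622 / 3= -540.67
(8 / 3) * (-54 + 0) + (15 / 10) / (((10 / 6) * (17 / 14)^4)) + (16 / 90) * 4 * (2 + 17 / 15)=-7969287896 / 56376675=-141.36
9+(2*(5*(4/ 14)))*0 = 9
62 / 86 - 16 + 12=-141 / 43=-3.28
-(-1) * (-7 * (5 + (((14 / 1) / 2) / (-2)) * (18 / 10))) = 91 / 10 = 9.10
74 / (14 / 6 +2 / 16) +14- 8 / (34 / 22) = 39042 / 1003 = 38.93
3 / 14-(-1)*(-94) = -93.79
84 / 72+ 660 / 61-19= -2567 / 366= -7.01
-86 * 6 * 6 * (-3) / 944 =9.84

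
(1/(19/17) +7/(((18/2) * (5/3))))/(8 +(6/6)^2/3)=388/2375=0.16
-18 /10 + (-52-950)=-5019 /5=-1003.80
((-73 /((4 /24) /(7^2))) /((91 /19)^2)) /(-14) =79059 /1183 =66.83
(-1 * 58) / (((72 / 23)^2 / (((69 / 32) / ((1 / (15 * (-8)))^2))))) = -8821075 / 48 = -183772.40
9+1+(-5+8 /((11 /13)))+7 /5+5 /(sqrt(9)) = 2891 /165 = 17.52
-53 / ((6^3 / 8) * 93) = -53 / 2511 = -0.02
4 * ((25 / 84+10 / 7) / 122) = 145 / 2562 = 0.06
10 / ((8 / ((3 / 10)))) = 3 / 8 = 0.38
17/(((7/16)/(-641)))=-174352/7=-24907.43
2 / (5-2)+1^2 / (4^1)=11 / 12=0.92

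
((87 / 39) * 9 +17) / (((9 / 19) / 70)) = 641060 / 117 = 5479.15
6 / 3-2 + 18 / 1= 18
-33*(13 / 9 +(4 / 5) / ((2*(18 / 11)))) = -836 / 15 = -55.73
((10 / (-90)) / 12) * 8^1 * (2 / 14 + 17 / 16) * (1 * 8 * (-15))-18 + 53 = 320 / 7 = 45.71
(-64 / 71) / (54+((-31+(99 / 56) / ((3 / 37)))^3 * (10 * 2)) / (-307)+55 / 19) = -16389890048 / 1955795954403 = -0.01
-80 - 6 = -86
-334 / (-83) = 334 / 83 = 4.02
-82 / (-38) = 41 / 19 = 2.16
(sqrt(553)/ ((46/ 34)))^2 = 159817/ 529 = 302.11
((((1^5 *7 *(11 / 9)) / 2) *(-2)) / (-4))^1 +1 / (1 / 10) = 12.14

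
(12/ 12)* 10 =10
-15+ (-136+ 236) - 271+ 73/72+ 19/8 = -3287/18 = -182.61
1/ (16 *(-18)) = -1/ 288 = -0.00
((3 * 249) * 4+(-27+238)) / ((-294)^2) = 457 / 12348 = 0.04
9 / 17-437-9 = -7573 / 17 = -445.47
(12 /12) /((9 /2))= 2 /9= 0.22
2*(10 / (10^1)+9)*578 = 11560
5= 5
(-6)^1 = -6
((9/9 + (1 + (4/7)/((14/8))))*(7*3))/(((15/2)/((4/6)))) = 152/35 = 4.34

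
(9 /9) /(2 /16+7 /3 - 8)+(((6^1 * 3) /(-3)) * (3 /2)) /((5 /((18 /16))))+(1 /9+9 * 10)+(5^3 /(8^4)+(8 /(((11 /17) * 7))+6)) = 25807127551 /269660160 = 95.70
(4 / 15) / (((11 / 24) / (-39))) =-1248 / 55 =-22.69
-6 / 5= -1.20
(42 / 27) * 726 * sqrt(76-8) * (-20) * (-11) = 1490720 * sqrt(17) / 3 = 2048798.67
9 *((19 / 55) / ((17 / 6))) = 1026 / 935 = 1.10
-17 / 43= -0.40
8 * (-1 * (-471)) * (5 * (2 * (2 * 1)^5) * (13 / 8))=1959360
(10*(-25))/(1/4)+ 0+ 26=-974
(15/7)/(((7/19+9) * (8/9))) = 2565/9968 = 0.26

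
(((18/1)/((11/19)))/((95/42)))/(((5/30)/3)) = 13608/55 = 247.42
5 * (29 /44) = 145 /44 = 3.30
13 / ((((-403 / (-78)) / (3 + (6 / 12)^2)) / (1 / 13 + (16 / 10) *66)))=267891 / 310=864.16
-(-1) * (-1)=-1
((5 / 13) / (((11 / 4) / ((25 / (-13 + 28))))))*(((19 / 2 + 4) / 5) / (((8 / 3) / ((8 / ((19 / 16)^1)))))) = 4320 / 2717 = 1.59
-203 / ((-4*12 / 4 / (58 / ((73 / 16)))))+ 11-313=-19042 / 219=-86.95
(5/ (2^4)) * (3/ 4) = 15/ 64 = 0.23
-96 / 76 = -24 / 19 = -1.26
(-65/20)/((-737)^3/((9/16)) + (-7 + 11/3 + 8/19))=2223/486783714440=0.00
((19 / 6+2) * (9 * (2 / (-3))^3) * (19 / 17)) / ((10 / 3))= -1178 / 255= -4.62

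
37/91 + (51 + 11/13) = 4755/91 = 52.25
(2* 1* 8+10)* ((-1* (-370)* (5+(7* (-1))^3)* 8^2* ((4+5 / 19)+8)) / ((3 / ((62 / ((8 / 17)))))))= -6388196863360 / 57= -112073629181.75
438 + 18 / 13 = 5712 / 13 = 439.38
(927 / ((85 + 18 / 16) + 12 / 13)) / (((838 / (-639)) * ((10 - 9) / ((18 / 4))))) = -138610602 / 3793207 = -36.54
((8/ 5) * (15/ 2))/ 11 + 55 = 617/ 11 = 56.09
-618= -618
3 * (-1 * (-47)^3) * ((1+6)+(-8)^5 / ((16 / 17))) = -10841924421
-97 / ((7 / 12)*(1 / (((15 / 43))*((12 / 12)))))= -17460 / 301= -58.01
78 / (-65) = -6 / 5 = -1.20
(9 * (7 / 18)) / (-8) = -7 / 16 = -0.44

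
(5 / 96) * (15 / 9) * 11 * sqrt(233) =275 * sqrt(233) / 288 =14.58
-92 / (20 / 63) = -1449 / 5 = -289.80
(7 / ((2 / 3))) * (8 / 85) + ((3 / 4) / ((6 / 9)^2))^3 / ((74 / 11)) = 43864341 / 25763840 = 1.70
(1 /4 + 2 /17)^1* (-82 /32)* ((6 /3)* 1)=-1025 /544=-1.88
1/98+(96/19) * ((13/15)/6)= 20669/27930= 0.74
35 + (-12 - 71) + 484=436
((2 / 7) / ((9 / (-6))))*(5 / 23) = -20 / 483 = -0.04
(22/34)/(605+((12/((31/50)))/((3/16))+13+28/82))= 13981/15590904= 0.00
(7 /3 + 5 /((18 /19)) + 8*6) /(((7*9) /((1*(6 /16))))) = 0.33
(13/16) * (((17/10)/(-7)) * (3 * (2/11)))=-663/6160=-0.11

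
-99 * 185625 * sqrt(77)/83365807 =-18376875 * sqrt(77)/83365807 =-1.93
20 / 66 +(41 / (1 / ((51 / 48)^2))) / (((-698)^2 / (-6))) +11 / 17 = 33219063829 / 34985144832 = 0.95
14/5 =2.80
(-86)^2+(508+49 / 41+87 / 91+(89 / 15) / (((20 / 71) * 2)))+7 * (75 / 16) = 35591480503 / 4477200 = 7949.50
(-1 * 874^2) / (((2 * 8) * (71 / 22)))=-2100659 / 142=-14793.37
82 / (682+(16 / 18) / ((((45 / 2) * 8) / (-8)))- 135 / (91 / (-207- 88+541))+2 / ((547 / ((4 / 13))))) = 0.26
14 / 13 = 1.08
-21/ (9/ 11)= -77/ 3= -25.67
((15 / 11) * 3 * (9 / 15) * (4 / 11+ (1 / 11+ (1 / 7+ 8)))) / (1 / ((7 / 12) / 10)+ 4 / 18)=80433 / 66187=1.22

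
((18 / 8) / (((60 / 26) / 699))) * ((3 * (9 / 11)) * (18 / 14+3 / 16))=2208141 / 896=2464.44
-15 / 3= -5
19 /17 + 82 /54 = 2.64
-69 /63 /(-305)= 23 /6405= 0.00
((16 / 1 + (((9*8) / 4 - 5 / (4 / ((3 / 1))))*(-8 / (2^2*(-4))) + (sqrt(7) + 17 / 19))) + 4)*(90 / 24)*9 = 135*sqrt(7) / 4 + 574965 / 608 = 1034.96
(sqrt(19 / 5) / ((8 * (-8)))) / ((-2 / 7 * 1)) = 0.11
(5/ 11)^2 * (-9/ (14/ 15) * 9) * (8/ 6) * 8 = -162000/ 847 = -191.26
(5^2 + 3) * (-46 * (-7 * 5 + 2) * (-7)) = -297528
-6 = -6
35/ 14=5/ 2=2.50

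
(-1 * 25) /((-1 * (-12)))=-25 /12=-2.08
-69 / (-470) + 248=116629 / 470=248.15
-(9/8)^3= -729/512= -1.42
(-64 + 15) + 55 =6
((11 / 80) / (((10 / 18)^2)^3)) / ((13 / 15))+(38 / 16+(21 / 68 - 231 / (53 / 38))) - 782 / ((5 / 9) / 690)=-2844506567258497 / 2928250000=-971401.54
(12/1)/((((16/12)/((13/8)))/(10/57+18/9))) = 1209/38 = 31.82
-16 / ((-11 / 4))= 5.82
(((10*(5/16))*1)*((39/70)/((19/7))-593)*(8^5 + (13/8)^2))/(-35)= 1734487.79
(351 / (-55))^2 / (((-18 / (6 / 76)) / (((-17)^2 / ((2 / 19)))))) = -11868363 / 24200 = -490.43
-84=-84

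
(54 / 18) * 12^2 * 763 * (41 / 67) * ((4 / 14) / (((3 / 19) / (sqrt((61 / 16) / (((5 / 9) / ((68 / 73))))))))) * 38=1393898976 * sqrt(378505) / 24455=35067066.93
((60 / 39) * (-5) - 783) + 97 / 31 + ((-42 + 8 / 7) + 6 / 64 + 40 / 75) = -1120898399 / 1354080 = -827.79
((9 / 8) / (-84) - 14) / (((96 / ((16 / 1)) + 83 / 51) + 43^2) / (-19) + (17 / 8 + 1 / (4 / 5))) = 3041691 / 20477548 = 0.15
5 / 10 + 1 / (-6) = 1 / 3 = 0.33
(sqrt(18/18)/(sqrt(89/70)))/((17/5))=5 * sqrt(6230)/1513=0.26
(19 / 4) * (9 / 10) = 171 / 40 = 4.28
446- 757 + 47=-264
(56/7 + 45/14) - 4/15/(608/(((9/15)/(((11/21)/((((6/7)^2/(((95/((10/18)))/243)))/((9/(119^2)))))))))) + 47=39881042/694925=57.39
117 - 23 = 94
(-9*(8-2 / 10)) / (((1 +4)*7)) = -351 / 175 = -2.01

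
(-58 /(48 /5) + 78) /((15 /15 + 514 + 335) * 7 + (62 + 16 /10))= 8635 /721632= 0.01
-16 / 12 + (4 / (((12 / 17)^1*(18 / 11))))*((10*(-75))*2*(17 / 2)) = -44154.11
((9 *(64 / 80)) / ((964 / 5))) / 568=9 / 136888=0.00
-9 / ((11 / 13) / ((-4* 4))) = 1872 / 11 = 170.18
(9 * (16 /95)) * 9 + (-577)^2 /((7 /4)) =126522092 /665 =190258.78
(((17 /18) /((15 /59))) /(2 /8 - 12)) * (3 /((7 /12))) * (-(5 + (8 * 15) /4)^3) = 9829400 /141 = 69712.06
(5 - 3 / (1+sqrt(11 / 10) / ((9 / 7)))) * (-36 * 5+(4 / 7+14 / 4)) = 2647725 / 3794 - 66501 * sqrt(110) / 542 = -588.97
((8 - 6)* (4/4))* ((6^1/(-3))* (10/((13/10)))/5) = -80/13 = -6.15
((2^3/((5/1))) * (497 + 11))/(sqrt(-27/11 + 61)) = 2032 * sqrt(1771)/805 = 106.23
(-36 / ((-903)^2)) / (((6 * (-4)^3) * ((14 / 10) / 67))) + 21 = 1278561647 / 60883872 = 21.00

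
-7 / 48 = -0.15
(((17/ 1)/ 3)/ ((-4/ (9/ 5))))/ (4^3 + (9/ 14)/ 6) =-357/ 8975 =-0.04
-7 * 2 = -14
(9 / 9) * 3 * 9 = 27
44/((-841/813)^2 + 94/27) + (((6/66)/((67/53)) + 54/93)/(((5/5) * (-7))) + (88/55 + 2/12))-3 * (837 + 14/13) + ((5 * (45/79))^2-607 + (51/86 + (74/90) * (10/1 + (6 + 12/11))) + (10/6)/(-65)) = -699561956136983058932419/226603820809936685115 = -3087.16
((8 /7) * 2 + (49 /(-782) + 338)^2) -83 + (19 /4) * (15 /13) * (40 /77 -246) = 758614237429 /6726764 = 112775.51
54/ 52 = 27/ 26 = 1.04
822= 822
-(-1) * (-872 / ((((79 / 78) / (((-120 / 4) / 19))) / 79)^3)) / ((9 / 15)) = 18621420480000 / 6859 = 2714888537.69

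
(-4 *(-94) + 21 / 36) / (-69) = -4519 / 828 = -5.46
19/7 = 2.71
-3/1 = -3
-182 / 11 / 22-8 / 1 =-1059 / 121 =-8.75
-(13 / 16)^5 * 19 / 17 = -0.40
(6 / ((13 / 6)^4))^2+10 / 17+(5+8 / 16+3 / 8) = 725250703695 / 110939378056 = 6.54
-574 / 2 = -287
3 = 3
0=0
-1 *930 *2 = -1860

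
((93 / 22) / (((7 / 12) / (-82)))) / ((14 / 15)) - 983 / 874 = -300460417 / 471086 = -637.80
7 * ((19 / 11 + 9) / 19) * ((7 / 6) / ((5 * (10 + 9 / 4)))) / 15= 236 / 47025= 0.01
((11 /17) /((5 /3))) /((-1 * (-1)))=33 /85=0.39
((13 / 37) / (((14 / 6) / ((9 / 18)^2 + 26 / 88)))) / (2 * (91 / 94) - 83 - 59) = -10998 / 18754967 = -0.00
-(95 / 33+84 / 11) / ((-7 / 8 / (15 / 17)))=10.60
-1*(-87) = 87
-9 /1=-9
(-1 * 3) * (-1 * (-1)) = -3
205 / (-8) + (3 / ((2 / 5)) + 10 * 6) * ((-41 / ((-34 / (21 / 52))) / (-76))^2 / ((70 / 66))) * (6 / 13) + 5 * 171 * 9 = 1800093650325439 / 234711872512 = 7669.38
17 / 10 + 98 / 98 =27 / 10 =2.70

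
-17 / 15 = -1.13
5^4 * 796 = 497500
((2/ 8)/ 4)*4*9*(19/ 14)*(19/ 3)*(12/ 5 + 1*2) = 11913/ 140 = 85.09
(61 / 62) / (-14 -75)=-0.01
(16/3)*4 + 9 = 91/3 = 30.33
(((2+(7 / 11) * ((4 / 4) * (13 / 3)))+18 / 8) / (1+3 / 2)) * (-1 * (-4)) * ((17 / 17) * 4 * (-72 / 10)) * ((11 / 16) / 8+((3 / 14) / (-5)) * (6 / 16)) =-34743 / 1540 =-22.56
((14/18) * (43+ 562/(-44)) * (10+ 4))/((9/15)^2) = 814625/891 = 914.28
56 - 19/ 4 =205/ 4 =51.25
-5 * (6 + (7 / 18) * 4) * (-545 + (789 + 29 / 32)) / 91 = -666145 / 6552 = -101.67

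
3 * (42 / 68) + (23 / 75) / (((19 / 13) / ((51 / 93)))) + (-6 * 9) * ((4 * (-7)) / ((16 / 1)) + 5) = -130318189 / 750975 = -173.53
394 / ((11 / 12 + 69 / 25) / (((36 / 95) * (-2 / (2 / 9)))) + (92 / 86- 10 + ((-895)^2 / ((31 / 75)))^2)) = 0.00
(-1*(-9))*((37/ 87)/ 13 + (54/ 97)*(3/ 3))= 193989/ 36569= 5.30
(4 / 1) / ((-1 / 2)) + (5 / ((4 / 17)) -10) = 13 / 4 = 3.25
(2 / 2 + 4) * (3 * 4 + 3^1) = 75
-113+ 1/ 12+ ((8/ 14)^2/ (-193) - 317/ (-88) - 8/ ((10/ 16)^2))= -8101378451/ 62416200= -129.80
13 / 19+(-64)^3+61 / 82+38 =-408358923 / 1558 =-262104.57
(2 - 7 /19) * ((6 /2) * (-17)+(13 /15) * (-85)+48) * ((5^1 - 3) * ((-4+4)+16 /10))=-22816 /57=-400.28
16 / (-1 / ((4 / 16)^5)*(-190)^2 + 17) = -16 / 36966383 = -0.00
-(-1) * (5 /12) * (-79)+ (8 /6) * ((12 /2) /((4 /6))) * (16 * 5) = 11125 /12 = 927.08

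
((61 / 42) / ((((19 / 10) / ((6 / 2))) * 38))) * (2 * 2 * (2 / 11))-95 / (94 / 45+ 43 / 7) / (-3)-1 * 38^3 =-54868.11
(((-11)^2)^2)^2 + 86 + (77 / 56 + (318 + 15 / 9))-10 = 5144622673 / 24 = 214359278.04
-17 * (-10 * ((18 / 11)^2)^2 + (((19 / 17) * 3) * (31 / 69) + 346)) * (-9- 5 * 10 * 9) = 2152117.13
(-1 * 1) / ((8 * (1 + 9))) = -1 / 80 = -0.01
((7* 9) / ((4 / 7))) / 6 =147 / 8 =18.38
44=44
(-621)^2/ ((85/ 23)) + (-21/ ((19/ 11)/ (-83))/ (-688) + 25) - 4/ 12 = 347913175253/ 3333360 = 104373.12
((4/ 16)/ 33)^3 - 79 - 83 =-372594815/ 2299968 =-162.00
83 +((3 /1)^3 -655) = -545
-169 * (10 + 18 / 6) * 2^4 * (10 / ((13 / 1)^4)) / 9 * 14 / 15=-1.28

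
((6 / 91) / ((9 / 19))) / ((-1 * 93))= -38 / 25389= -0.00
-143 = -143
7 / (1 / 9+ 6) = 63 / 55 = 1.15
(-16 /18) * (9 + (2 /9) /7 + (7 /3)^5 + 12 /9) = -1082240 /15309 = -70.69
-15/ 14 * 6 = -45/ 7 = -6.43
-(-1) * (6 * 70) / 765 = 28 / 51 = 0.55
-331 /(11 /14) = -421.27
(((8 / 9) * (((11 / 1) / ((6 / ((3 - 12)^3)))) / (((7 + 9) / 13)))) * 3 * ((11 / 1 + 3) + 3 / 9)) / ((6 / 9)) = -498069 / 8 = -62258.62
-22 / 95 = -0.23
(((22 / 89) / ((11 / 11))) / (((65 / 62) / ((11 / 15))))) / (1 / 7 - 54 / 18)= -26257 / 433875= -0.06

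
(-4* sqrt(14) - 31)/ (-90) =2* sqrt(14)/ 45 + 31/ 90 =0.51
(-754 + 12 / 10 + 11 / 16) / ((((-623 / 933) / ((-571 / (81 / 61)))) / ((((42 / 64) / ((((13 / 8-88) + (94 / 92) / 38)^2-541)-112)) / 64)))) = -124469229131620601 / 170496541891791360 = -0.73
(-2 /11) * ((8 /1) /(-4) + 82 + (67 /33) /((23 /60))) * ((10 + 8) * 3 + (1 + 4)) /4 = -636610 /2783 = -228.75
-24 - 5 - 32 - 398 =-459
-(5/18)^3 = -125/5832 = -0.02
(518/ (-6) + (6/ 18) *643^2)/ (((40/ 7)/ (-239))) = -23042229/ 4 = -5760557.25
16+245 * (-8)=-1944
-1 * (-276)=276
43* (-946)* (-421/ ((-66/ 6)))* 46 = -71615468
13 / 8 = 1.62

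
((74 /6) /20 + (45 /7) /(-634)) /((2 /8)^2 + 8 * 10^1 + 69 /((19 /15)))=6137228 /1361323215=0.00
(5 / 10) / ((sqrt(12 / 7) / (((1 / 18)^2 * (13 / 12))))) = 13 * sqrt(21) / 46656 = 0.00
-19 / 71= -0.27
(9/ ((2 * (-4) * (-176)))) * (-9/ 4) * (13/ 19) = -1053/ 107008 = -0.01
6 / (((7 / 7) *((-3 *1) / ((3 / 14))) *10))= -3 / 70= -0.04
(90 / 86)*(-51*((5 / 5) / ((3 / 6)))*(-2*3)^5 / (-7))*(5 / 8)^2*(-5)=69710625 / 301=231596.76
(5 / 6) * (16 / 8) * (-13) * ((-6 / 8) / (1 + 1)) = 65 / 8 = 8.12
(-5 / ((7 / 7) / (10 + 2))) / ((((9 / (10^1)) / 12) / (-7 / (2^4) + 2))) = -1250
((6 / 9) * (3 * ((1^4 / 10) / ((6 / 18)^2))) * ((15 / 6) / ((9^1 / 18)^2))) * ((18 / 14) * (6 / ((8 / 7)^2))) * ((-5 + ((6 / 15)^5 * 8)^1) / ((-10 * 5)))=10.46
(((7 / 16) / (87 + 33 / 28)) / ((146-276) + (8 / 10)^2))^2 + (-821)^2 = 286375821382956721 / 424864097856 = 674041.00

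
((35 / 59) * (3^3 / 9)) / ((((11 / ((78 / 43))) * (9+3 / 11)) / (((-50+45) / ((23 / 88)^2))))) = -52852800 / 22815241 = -2.32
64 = 64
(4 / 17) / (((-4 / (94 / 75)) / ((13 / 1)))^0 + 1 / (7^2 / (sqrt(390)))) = 0.17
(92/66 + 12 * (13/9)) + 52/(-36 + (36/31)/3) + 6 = 70639/3036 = 23.27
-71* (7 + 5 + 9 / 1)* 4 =-5964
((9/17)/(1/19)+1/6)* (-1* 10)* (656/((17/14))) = -47894560/867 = -55241.71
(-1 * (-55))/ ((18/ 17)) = 935/ 18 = 51.94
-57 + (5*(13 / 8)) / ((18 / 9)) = -847 / 16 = -52.94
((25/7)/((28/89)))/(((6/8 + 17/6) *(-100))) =-267/8428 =-0.03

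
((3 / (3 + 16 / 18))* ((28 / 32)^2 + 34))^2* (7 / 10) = 503.49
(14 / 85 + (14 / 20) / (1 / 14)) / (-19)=-847 / 1615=-0.52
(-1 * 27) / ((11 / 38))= -1026 / 11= -93.27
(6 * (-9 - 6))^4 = 65610000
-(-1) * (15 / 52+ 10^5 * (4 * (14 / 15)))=58240045 / 156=373333.62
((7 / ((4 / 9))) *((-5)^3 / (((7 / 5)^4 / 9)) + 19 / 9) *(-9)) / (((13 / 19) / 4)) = 1074308526 / 4459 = 240930.37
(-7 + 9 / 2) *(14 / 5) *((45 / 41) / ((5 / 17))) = -1071 / 41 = -26.12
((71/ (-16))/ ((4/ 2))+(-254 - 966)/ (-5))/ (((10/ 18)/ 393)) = 27365769/ 160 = 171036.06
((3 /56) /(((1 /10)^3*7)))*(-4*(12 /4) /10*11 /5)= -990 /49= -20.20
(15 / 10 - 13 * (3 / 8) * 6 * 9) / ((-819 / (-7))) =-349 / 156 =-2.24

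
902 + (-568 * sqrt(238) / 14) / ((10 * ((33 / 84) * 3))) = 902 -568 * sqrt(238) / 165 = 848.89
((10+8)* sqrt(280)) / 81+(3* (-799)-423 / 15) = -12126 / 5+4* sqrt(70) / 9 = -2421.48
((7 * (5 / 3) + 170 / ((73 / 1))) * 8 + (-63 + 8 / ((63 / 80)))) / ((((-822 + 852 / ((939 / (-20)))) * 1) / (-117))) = 8.23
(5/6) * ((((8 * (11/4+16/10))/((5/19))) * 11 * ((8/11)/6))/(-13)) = -2204/195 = -11.30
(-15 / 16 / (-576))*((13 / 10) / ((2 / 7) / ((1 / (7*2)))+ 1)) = 0.00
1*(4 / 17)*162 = 648 / 17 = 38.12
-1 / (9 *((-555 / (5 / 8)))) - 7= -55943 / 7992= -7.00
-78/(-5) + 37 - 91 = -38.40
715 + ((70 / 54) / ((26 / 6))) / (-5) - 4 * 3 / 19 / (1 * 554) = 440238722 / 615771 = 714.94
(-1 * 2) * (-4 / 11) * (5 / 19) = 40 / 209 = 0.19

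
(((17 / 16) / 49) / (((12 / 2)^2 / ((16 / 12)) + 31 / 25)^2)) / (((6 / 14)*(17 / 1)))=625 / 167474496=0.00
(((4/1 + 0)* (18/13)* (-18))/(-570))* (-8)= -1728/1235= -1.40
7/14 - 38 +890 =1705/2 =852.50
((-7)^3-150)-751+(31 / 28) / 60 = -2089889 / 1680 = -1243.98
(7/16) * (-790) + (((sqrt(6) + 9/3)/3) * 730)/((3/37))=27010 * sqrt(6)/9 + 207785/24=16008.90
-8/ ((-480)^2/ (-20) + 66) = 4/ 5727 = 0.00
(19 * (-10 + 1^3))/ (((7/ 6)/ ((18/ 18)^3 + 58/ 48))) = -9063/ 28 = -323.68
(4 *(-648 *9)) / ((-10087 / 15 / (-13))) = -4548960 / 10087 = -450.97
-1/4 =-0.25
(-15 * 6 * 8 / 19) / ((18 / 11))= -440 / 19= -23.16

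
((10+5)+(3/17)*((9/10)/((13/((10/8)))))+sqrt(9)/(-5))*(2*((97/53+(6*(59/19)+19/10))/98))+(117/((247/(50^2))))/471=889567470723/97831661200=9.09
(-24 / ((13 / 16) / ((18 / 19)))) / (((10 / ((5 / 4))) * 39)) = -288 / 3211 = -0.09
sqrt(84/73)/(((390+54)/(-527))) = -527*sqrt(1533)/16206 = -1.27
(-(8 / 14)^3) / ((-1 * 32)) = 2 / 343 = 0.01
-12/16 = -3/4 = -0.75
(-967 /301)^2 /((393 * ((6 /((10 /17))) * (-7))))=-4675445 /12711410901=-0.00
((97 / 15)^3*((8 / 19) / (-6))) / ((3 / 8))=-29205536 / 577125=-50.61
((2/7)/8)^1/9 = 1/252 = 0.00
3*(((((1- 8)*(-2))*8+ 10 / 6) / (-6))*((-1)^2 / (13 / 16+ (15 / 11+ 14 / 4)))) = -30008 / 2997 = -10.01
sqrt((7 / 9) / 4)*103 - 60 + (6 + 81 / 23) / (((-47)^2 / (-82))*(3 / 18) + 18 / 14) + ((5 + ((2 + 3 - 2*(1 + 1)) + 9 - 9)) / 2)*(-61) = -62428851 / 253805 + 103*sqrt(7) / 6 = -200.55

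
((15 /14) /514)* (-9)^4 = 98415 /7196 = 13.68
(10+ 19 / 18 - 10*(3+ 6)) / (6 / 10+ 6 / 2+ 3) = -7105 / 594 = -11.96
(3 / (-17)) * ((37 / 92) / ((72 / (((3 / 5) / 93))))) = -37 / 5818080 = -0.00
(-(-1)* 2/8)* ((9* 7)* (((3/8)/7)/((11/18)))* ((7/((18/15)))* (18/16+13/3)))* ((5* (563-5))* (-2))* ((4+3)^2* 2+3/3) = -1554246225/64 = -24285097.27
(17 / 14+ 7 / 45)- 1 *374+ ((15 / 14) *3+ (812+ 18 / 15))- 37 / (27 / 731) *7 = -6207139 / 945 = -6568.40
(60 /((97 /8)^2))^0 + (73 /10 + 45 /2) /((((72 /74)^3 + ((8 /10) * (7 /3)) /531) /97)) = 1166588913061 /373033324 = 3127.30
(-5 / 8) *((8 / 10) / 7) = -1 / 14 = -0.07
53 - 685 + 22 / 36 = -11365 / 18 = -631.39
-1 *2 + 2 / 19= -36 / 19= -1.89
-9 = -9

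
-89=-89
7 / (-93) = -7 / 93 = -0.08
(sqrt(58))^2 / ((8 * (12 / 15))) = 145 / 16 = 9.06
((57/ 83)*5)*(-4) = -13.73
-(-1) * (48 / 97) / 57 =16 / 1843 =0.01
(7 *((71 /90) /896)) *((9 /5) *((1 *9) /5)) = 639 /32000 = 0.02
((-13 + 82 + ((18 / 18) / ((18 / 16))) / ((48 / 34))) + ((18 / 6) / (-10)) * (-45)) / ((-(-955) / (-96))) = -8.36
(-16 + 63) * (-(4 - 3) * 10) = -470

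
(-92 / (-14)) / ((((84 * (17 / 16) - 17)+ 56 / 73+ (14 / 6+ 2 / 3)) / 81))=362664 / 51793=7.00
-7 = -7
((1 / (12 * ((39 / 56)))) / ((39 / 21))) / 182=7 / 19773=0.00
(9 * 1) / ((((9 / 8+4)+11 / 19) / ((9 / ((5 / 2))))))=8208 / 1445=5.68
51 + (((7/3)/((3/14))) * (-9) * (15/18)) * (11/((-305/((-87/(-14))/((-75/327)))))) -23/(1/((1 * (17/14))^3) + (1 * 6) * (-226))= -292326737299/10155408100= -28.79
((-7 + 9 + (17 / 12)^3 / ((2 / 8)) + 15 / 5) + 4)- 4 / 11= 95083 / 4752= 20.01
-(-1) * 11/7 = 11/7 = 1.57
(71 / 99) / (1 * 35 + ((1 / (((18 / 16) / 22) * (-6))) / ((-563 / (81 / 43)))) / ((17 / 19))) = 29220263 / 1426527729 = 0.02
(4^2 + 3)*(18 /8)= 171 /4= 42.75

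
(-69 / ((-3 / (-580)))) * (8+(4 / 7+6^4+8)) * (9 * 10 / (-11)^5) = 11031112800 / 1127357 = 9784.93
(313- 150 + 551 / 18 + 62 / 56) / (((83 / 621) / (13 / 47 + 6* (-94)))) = -12815105385 / 15604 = -821270.53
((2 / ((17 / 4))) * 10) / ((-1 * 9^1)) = -80 / 153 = -0.52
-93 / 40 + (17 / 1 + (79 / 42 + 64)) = 80.56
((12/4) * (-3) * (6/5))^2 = 2916/25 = 116.64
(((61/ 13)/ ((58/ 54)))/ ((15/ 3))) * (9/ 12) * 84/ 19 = 2.90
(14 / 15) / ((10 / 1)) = 7 / 75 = 0.09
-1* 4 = -4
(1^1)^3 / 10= 1 / 10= 0.10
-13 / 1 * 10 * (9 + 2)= -1430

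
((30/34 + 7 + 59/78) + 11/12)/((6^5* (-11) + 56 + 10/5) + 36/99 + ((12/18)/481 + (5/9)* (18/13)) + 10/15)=-10313787/92259932144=-0.00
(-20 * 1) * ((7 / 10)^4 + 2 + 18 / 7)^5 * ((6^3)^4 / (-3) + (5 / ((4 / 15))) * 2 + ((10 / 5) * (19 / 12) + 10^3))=1572420425358501516943286690965304283 / 42017500000000000000000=37422988644219.71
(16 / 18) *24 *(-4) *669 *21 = -1198848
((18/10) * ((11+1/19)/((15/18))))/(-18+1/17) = -38556/28975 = -1.33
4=4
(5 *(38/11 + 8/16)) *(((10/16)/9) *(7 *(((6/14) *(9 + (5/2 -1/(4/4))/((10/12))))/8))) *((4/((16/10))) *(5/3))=32625/1408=23.17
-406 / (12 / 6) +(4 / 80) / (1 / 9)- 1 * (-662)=9189 / 20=459.45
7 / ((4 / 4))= 7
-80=-80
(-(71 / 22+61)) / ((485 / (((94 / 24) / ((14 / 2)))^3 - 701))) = 5928629447 / 63880320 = 92.81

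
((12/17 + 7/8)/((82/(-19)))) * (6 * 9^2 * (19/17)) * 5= -94302225/94792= -994.83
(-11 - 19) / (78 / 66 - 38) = 22 / 27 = 0.81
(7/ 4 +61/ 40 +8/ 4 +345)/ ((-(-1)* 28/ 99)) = 1387089/ 1120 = 1238.47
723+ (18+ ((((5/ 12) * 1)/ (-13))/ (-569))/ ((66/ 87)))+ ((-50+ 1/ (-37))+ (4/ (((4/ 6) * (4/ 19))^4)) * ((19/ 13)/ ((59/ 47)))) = 6926094962824393/ 545661422592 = 12693.03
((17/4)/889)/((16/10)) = 85/28448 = 0.00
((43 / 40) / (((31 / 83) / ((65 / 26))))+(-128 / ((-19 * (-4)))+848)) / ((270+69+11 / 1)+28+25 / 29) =2.25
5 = 5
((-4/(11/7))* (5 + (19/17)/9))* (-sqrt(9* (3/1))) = 21952* sqrt(3)/561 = 67.78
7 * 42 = 294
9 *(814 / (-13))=-7326 / 13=-563.54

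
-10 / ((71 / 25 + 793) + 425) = -250 / 30521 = -0.01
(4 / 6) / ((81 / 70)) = 140 / 243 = 0.58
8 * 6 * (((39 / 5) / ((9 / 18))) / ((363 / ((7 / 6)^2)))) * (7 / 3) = 35672 / 5445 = 6.55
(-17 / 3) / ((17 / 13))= -4.33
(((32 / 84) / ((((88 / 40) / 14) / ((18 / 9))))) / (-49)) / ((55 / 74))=-2368 / 17787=-0.13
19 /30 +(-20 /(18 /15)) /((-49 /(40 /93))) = 106583 /136710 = 0.78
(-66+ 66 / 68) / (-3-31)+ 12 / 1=16083 / 1156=13.91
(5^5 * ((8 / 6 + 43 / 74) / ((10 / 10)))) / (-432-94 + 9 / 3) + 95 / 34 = -8531545 / 986901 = -8.64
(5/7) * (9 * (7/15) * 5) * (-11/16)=-165/16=-10.31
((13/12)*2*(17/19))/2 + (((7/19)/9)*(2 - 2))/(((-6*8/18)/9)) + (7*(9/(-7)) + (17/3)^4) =6298159/6156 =1023.09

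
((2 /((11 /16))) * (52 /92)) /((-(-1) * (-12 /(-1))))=104 /759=0.14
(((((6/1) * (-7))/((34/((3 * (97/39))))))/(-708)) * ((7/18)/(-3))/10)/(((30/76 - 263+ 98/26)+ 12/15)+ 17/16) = 90307/137511820557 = 0.00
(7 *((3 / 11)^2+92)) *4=311948 / 121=2578.08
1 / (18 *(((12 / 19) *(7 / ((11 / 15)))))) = 209 / 22680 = 0.01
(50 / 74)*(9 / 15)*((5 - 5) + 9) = 135 / 37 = 3.65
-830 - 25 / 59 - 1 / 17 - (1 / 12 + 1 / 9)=-29994085 / 36108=-830.68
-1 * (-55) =55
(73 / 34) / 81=73 / 2754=0.03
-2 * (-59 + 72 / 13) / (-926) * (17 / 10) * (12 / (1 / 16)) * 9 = -2041632 / 6019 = -339.20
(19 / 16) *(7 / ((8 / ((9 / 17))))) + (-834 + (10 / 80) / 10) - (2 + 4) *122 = -17031959 / 10880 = -1565.44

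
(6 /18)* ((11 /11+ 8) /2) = 3 /2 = 1.50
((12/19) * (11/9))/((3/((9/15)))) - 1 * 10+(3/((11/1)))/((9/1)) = -10257/1045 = -9.82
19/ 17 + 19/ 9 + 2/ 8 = 2129/ 612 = 3.48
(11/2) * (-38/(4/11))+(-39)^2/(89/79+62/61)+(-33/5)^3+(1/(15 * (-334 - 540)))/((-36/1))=-807829010521/5297751000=-152.49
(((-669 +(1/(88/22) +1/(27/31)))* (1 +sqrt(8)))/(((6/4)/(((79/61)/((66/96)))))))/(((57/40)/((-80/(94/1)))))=72908531200/145606329 +145817062400* sqrt(2)/145606329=1916.98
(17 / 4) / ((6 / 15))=85 / 8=10.62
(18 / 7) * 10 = 180 / 7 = 25.71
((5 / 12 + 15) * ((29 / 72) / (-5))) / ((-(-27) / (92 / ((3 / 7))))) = -172753 / 17496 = -9.87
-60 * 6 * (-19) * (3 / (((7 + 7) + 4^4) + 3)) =75.16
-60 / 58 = -30 / 29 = -1.03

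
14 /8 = 7 /4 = 1.75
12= 12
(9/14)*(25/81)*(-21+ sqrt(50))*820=-10250/3+ 51250*sqrt(2)/63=-2266.22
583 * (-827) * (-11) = 5303551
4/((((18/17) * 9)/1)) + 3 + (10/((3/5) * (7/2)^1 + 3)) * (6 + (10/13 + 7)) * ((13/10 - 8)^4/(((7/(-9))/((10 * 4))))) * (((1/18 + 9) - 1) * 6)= -16945923567463/125307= -135235250.76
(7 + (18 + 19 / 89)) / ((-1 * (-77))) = 204 / 623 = 0.33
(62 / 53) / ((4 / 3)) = 93 / 106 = 0.88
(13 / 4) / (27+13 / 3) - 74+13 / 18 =-247621 / 3384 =-73.17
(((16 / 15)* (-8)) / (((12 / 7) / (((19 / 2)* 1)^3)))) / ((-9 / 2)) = 384104 / 405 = 948.40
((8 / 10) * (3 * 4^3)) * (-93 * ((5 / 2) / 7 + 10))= -1035648 / 7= -147949.71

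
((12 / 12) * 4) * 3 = 12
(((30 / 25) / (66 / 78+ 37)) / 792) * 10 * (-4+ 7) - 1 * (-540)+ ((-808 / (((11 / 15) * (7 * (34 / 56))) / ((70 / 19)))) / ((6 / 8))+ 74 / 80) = -732.59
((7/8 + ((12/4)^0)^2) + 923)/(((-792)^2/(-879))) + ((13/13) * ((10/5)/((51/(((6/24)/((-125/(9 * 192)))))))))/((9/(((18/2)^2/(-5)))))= -18698363107/17772480000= -1.05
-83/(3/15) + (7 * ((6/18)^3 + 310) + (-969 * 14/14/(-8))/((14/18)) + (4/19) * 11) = 54965489/28728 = 1913.31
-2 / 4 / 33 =-0.02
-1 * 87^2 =-7569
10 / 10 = 1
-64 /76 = -16 /19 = -0.84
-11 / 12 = -0.92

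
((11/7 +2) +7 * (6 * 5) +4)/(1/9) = 13707/7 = 1958.14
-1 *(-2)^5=32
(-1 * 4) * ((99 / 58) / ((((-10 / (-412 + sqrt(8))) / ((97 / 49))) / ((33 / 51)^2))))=-231.55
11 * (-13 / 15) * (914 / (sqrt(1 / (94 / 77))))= -11882 * sqrt(7238) / 105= -9627.41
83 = 83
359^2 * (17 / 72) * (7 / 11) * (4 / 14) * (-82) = -89830057 / 198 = -453687.16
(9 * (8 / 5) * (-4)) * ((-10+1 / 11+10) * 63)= -18144 / 55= -329.89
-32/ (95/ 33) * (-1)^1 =1056/ 95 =11.12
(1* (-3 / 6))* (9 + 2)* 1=-11 / 2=-5.50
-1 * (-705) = 705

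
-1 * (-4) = 4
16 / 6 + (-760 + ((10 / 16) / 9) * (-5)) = -54553 / 72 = -757.68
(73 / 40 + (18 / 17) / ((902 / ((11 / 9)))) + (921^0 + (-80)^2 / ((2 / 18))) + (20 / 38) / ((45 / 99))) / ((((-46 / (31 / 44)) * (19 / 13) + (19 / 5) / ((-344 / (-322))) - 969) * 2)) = -528776804111491 / 19476501447716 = -27.15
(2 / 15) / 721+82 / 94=0.87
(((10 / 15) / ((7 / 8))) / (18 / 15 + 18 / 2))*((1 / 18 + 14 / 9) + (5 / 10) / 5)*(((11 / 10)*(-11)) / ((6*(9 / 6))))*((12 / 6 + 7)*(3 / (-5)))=10648 / 11475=0.93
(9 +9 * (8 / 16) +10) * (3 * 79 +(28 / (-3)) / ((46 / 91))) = 708713 / 138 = 5135.60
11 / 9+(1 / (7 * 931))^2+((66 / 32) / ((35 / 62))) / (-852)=5288591749117 / 4342264587360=1.22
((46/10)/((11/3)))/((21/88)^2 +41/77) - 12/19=1.50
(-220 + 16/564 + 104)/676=-4088/23829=-0.17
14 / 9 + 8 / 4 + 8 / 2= 68 / 9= 7.56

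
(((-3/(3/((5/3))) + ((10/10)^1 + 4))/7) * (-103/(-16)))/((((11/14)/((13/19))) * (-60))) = -1339/30096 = -0.04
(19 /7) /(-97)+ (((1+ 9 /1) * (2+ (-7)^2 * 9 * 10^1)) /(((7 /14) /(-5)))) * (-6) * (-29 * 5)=-260630076019 /679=-383844000.03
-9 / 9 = -1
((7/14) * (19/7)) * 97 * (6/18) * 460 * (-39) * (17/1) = -93679690/7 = -13382812.86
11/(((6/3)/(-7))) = -77/2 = -38.50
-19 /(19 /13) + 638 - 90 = 535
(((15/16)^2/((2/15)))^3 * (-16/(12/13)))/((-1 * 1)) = 166587890625/33554432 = 4964.71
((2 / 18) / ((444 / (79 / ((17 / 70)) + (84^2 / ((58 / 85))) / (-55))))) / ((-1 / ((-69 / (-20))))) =-8561497 / 72234360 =-0.12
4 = 4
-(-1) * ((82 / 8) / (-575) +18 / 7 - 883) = -14175187 / 16100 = -880.45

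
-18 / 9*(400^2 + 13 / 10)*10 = -3200026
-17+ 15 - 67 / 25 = -117 / 25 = -4.68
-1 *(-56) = 56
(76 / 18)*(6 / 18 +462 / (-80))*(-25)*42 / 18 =434245 / 324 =1340.26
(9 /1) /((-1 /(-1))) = 9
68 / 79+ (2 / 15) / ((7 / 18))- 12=-29852 / 2765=-10.80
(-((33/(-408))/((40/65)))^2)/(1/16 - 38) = 20449/44908288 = 0.00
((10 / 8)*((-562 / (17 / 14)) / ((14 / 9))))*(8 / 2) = -25290 / 17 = -1487.65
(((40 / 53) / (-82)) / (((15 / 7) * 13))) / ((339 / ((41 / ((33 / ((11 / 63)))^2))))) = -4 / 3575738439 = -0.00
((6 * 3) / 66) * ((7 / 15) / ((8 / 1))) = 7 / 440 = 0.02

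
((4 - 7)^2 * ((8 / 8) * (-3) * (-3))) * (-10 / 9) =-90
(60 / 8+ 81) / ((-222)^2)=59 / 32856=0.00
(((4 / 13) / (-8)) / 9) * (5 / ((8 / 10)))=-25 / 936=-0.03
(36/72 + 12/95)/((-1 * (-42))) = 17/1140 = 0.01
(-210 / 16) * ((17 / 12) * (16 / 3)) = -595 / 6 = -99.17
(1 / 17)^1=1 / 17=0.06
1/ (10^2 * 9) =1/ 900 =0.00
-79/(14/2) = -79/7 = -11.29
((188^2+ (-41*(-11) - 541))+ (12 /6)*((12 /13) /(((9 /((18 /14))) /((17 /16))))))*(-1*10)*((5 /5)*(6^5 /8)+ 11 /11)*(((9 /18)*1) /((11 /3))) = -13377941715 /286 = -46776019.98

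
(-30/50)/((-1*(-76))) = -3/380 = -0.01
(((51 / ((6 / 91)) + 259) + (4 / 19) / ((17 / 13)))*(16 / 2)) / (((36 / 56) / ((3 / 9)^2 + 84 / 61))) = 1606374392 / 83997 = 19124.19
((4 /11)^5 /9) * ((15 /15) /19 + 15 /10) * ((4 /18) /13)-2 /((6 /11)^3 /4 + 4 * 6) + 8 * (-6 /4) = -207633779437433 /17183711854881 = -12.08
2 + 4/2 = 4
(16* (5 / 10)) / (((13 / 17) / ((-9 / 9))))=-10.46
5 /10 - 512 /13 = -1011 /26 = -38.88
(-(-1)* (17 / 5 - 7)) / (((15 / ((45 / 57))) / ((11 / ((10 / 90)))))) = -1782 / 95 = -18.76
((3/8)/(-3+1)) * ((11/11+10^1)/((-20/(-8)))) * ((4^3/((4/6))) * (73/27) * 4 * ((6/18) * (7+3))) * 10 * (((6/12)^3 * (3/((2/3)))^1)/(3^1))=-5353.33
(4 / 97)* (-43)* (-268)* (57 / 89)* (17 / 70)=22333512 / 302155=73.91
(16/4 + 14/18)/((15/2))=0.64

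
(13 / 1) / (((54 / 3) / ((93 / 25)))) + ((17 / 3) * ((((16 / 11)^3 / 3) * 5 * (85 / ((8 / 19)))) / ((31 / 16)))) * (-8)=-449772835451 / 18567450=-24223.73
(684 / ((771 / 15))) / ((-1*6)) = -570 / 257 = -2.22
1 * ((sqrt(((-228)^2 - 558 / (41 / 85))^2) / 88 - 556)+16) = 67797 / 1804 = 37.58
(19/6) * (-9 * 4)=-114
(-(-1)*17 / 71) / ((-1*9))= -17 / 639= -0.03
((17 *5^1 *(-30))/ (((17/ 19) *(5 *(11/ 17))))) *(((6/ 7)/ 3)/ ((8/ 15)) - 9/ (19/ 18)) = 7038.99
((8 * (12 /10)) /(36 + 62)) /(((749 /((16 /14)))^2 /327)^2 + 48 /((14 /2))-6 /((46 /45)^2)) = 5560609112064 /97935798355792468085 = 0.00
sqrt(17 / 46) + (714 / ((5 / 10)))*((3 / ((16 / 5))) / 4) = 335.30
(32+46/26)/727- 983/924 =-8884697/8732724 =-1.02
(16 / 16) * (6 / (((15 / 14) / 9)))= 252 / 5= 50.40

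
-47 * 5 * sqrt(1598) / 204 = -235 * sqrt(1598) / 204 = -46.05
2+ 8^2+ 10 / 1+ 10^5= 100076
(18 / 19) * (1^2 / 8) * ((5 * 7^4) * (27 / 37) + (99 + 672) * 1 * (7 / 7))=1586979 / 1406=1128.72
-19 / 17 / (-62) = 19 / 1054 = 0.02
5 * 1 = 5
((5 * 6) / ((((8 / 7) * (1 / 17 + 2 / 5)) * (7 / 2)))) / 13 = 425 / 338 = 1.26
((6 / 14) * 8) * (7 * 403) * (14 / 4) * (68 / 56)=41106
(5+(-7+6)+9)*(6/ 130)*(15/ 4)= 9/ 4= 2.25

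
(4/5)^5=1024/3125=0.33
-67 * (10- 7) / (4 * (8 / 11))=-2211 / 32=-69.09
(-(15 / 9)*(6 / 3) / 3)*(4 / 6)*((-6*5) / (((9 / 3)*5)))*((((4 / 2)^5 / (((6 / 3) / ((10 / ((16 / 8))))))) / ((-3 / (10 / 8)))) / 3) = -4000 / 243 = -16.46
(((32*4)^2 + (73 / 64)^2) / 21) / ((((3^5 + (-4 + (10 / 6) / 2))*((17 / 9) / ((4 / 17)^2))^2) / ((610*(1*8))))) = 3316112276130 / 243137732537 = 13.64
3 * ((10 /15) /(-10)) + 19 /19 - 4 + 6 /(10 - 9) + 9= 59 /5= 11.80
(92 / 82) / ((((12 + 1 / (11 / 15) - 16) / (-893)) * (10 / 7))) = 1581503 / 5945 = 266.02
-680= -680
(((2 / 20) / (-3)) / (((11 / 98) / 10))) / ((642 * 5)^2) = -49 / 170017650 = -0.00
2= 2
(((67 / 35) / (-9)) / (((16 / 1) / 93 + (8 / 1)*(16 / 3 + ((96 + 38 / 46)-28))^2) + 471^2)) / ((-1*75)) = 1098733 / 102992702649375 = 0.00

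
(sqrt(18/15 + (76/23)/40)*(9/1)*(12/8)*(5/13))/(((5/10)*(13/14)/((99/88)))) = 8505*sqrt(2714)/31096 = 14.25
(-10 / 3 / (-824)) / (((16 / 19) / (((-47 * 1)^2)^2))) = 463569695 / 19776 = 23441.02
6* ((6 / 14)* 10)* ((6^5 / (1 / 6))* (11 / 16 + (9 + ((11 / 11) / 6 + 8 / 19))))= 1639550160 / 133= 12327444.81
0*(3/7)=0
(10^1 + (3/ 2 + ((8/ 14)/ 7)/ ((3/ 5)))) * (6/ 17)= 3421/ 833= 4.11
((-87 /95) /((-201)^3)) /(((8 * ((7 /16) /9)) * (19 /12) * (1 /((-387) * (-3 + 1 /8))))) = 774387 /3800140505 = 0.00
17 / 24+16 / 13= 605 / 312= 1.94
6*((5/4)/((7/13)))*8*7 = 780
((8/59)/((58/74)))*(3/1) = 888/1711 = 0.52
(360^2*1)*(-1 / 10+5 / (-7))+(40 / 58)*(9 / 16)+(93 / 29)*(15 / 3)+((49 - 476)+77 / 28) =-21505669 / 203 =-105939.26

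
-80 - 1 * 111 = -191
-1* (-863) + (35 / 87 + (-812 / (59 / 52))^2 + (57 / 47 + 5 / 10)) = 14604907352519 / 28467618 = 513035.81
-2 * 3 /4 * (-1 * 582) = 873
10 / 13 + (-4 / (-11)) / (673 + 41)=39296 / 51051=0.77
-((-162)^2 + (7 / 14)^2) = -104977 / 4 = -26244.25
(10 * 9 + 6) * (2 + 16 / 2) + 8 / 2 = 964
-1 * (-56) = 56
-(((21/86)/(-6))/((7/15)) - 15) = 2595/172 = 15.09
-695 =-695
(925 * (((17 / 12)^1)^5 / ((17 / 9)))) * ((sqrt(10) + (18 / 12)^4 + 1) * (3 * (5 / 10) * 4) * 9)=77256925 * sqrt(10) / 512 + 7493921725 / 8192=1391949.13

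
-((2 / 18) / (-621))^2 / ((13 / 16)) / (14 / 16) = -0.00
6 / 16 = 3 / 8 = 0.38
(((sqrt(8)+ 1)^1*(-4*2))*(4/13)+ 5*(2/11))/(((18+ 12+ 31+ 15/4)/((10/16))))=-160*sqrt(2)/3367 - 15/1001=-0.08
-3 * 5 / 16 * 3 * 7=-315 / 16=-19.69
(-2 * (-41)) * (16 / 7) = 1312 / 7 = 187.43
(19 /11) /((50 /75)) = 57 /22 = 2.59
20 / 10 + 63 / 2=67 / 2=33.50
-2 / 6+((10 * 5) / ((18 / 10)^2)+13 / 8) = 10837 / 648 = 16.72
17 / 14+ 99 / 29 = 4.63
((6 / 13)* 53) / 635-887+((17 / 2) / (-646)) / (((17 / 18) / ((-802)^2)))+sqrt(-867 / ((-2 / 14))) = -26258383631 / 2666365+17* sqrt(21) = -9770.10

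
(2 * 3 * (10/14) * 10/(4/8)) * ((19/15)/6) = 380/21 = 18.10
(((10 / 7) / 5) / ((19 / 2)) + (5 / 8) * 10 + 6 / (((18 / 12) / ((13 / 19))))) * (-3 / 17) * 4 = -14391 / 2261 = -6.36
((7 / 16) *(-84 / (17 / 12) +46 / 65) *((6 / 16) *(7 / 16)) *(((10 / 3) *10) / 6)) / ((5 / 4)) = -1586081 / 84864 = -18.69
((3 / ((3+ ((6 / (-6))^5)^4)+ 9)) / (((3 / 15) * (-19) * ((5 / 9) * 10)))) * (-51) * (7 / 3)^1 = 3213 / 2470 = 1.30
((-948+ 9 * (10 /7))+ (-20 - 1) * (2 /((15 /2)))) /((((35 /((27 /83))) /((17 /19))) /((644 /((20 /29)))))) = -10080393678 /1379875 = -7305.29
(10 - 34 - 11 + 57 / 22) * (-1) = 713 / 22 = 32.41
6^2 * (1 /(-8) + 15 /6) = 171 /2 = 85.50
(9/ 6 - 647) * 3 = -3873/ 2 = -1936.50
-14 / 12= -1.17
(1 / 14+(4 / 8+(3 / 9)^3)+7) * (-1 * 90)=-14380 / 21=-684.76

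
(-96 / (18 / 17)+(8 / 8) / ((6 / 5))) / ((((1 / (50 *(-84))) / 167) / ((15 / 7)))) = 135019500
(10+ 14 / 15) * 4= 656 / 15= 43.73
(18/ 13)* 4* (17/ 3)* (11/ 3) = 1496/ 13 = 115.08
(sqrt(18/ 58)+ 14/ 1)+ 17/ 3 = 3 * sqrt(29)/ 29+ 59/ 3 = 20.22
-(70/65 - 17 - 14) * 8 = 3112/13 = 239.38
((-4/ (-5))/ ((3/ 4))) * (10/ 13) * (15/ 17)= 160/ 221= 0.72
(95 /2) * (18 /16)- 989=-14969 /16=-935.56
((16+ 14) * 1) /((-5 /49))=-294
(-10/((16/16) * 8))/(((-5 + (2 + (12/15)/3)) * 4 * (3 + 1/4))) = 75/2132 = 0.04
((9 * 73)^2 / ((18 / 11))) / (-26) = -527571 / 52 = -10145.60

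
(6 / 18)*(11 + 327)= 338 / 3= 112.67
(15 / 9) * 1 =5 / 3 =1.67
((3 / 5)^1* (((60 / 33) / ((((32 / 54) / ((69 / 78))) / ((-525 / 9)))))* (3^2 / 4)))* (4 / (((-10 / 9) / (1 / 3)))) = 586845 / 2288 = 256.49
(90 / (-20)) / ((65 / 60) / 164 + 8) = -8856 / 15757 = -0.56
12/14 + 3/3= 13/7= 1.86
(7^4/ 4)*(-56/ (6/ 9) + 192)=64827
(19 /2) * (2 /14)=19 /14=1.36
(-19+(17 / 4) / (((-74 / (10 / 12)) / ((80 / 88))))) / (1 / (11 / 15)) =-13.97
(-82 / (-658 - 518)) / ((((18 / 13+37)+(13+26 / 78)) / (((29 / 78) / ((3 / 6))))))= 1189 / 1185996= 0.00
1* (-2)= -2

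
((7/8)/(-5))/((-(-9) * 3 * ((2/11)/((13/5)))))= -1001/10800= -0.09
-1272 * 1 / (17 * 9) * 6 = -848 / 17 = -49.88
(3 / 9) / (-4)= -1 / 12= -0.08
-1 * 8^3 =-512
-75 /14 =-5.36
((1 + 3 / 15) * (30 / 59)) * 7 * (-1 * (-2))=504 / 59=8.54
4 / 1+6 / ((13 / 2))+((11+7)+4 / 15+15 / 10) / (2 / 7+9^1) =7.05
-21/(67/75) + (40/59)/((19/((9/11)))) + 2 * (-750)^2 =929429727795/826177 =1124976.52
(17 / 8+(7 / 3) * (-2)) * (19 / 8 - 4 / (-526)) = -101931 / 16832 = -6.06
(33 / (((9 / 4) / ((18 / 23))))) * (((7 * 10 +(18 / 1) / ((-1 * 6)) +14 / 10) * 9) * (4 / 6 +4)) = 3792096 / 115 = 32974.75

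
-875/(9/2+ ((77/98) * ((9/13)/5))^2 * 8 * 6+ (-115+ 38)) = 362293750/29783401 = 12.16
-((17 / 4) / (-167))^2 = -289 / 446224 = -0.00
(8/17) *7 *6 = 336/17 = 19.76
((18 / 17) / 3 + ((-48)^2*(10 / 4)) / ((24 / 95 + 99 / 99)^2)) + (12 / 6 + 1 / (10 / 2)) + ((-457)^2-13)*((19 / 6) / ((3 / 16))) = 249989902201 / 70805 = 3530681.48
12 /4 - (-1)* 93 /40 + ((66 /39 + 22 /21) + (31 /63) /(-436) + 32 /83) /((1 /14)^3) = 363213975407 /42339960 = 8578.51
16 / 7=2.29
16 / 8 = 2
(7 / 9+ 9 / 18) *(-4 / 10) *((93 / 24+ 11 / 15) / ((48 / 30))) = -12719 / 8640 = -1.47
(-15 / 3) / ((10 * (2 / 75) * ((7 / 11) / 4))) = -825 / 7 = -117.86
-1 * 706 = -706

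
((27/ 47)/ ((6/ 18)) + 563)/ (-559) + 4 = 78550/ 26273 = 2.99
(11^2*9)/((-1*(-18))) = 121/2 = 60.50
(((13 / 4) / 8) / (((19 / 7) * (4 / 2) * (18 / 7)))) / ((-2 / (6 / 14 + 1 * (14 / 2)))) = -1183 / 10944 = -0.11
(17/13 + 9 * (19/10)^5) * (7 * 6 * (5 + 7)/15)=6119475243/812500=7531.66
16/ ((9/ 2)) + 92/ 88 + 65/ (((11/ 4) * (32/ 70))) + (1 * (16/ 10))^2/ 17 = 863779/ 15300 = 56.46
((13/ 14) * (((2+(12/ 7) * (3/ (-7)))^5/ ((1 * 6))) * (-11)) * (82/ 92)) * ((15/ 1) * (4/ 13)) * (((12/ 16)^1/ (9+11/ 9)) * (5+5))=-17430858586350/ 1046005847047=-16.66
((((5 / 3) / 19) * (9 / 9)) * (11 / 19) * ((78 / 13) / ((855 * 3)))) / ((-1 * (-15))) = 22 / 2777895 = 0.00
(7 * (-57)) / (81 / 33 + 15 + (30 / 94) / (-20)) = -275044 / 12021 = -22.88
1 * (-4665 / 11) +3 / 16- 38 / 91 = -6795925 / 16016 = -424.32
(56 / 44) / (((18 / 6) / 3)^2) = 14 / 11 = 1.27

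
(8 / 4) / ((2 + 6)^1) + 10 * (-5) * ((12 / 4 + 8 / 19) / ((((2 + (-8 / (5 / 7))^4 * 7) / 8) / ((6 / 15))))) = 49308143 / 201232572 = 0.25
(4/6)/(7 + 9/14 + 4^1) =28/489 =0.06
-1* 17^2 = -289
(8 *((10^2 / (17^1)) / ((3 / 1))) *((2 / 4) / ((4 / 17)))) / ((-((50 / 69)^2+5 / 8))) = -253920 / 8761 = -28.98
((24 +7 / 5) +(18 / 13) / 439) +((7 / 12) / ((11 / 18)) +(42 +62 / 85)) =737303869 / 10672090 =69.09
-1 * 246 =-246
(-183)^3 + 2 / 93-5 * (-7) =-6128451.98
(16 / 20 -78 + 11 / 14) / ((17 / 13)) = -69537 / 1190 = -58.43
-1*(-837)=837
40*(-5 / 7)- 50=-550 / 7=-78.57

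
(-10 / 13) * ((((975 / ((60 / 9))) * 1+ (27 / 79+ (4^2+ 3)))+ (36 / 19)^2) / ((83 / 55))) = -5307385325 / 61544002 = -86.24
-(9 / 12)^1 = -3 / 4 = -0.75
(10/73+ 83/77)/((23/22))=13658/11753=1.16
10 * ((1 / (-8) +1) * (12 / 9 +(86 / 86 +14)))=1715 / 12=142.92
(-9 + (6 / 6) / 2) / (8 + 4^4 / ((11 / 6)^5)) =-2737867 / 6558128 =-0.42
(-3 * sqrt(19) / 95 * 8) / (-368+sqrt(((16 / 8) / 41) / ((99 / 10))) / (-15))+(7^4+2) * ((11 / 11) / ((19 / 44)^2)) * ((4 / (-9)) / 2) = -1033824 / 361 - 108 * sqrt(42845) / 587476929505+80660448 * sqrt(19) / 117495385901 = -2863.78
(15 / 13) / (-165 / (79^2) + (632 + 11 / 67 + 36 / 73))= 457870965 / 251041541296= 0.00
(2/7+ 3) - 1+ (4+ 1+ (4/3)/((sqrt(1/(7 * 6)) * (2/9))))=51/7+ 6 * sqrt(42)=46.17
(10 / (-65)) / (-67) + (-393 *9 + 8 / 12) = -9240433 / 2613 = -3536.33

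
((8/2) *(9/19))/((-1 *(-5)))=36/95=0.38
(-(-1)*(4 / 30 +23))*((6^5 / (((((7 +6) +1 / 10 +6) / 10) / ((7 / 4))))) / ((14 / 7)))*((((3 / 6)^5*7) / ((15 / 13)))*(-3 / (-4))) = 17904159 / 1528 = 11717.38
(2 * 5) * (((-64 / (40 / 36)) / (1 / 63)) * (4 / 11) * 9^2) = -11757312 / 11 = -1068846.55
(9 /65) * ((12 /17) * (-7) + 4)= -144 /1105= -0.13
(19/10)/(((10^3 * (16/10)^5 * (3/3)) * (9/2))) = 95/2359296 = 0.00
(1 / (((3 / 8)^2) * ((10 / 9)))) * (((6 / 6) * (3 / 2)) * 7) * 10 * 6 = 4032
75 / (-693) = -25 / 231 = -0.11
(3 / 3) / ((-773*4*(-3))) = 1 / 9276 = 0.00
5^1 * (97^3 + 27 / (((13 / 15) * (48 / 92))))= 237310505 / 52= 4563663.56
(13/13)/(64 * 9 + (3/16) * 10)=8/4623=0.00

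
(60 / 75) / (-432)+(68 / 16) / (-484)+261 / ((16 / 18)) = 76739051 / 261360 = 293.61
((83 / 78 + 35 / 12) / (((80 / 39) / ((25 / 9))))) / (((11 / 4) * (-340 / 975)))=-67275 / 11968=-5.62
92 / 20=23 / 5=4.60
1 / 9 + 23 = 23.11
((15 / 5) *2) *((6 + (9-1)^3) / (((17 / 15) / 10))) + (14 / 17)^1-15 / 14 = 6526741 / 238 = 27423.28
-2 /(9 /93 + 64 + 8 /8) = -31 /1009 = -0.03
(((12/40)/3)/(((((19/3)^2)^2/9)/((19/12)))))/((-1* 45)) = -27/1371800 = -0.00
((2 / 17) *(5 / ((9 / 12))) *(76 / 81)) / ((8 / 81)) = 380 / 51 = 7.45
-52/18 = -26/9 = -2.89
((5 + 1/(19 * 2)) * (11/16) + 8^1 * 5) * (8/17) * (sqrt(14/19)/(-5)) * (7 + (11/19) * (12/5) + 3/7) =-38733186 * sqrt(266)/20405525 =-30.96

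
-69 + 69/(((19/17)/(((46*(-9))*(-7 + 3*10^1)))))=-11170617/19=-587927.21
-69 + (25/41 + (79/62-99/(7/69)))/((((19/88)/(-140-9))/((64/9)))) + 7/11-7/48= 1279811333665819/267764112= 4779622.35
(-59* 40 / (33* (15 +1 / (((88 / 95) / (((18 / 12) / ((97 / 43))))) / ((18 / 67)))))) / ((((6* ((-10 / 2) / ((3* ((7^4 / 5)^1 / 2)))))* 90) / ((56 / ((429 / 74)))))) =30521118312832 / 2516109935625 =12.13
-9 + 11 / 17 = -142 / 17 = -8.35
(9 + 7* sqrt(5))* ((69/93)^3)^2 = 4.11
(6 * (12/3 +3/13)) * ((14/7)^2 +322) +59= 108347/13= 8334.38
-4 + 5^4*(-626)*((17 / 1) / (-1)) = 6651246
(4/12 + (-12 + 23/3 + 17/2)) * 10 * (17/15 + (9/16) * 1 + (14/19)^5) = 3410550159/39617584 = 86.09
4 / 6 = 2 / 3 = 0.67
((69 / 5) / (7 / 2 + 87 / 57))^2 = 6874884 / 912025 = 7.54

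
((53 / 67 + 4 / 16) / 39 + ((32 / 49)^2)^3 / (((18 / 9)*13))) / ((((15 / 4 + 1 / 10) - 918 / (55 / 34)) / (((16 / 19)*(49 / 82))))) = -629693290207960 / 23766279503742607741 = -0.00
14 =14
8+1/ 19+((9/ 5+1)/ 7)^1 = 803/ 95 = 8.45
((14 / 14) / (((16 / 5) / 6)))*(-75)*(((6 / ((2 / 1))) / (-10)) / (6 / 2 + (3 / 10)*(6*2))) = 1125 / 176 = 6.39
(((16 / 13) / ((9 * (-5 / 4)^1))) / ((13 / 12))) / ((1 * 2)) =-128 / 2535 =-0.05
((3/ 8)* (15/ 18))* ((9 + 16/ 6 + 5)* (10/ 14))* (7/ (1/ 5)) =3125/ 24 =130.21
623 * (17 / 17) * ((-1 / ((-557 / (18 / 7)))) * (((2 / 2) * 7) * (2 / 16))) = 5607 / 2228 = 2.52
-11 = -11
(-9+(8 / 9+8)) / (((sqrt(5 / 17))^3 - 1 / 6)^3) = 1156939573680*sqrt(85) / 70444997+10666681391928 / 70444997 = 302833.96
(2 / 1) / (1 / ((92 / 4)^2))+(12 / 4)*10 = 1088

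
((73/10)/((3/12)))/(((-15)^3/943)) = -137678/16875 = -8.16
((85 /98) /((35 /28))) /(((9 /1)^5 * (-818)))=-17 /1183401009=-0.00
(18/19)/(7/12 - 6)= -216/1235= -0.17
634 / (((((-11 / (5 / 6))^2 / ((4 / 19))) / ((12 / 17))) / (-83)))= -5262200 / 117249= -44.88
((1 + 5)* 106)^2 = 404496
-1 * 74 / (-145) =74 / 145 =0.51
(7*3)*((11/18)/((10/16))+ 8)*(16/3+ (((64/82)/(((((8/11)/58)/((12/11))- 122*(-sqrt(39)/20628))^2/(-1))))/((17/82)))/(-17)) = 740181736363102660582592/17556175512513550125- 7294735775357792907264*sqrt(39)/1950686168057061125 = 18807.13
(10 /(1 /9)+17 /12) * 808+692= 223670 /3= 74556.67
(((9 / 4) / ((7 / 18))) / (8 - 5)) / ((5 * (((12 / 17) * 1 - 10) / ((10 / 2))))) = -459 / 2212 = -0.21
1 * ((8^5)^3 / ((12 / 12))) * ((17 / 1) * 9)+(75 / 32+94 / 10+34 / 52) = 11197074573549921467 / 2080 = 5383208929591308.40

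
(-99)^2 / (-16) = -9801 / 16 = -612.56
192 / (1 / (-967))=-185664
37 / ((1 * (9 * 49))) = 0.08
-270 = -270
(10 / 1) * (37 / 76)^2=6845 / 2888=2.37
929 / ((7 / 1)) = 929 / 7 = 132.71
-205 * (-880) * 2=360800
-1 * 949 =-949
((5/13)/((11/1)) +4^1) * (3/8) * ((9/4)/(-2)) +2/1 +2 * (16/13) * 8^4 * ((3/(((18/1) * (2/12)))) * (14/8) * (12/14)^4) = 29897933587/3139136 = 9524.26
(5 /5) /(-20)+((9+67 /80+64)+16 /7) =76.07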